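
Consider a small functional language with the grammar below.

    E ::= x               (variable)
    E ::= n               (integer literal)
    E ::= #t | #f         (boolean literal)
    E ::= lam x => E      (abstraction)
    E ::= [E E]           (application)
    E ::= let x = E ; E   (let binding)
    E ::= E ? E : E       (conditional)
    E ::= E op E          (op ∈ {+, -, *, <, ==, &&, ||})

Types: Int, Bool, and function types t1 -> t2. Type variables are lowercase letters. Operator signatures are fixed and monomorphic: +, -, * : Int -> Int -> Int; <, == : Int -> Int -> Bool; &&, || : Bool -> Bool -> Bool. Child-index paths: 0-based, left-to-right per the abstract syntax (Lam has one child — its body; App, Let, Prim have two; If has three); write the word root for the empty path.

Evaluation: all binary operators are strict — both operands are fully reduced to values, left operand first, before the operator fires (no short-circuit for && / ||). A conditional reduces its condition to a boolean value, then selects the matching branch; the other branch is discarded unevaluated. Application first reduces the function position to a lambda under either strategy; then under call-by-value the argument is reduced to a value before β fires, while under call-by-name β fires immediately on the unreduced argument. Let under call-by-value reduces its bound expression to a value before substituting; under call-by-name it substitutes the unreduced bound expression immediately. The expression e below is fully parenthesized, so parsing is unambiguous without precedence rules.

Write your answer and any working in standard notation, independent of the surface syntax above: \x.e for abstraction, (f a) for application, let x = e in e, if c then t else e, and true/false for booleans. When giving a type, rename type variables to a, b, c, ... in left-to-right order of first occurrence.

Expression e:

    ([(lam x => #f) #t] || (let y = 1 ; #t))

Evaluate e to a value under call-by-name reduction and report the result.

Answer: true

Working:
step 0: (((\x.false) true) || (let y = 1 in true))
step 1: [beta@0] (false || (let y = 1 in true))
step 2: [let@1] (false || true)
step 3: [delta@root] true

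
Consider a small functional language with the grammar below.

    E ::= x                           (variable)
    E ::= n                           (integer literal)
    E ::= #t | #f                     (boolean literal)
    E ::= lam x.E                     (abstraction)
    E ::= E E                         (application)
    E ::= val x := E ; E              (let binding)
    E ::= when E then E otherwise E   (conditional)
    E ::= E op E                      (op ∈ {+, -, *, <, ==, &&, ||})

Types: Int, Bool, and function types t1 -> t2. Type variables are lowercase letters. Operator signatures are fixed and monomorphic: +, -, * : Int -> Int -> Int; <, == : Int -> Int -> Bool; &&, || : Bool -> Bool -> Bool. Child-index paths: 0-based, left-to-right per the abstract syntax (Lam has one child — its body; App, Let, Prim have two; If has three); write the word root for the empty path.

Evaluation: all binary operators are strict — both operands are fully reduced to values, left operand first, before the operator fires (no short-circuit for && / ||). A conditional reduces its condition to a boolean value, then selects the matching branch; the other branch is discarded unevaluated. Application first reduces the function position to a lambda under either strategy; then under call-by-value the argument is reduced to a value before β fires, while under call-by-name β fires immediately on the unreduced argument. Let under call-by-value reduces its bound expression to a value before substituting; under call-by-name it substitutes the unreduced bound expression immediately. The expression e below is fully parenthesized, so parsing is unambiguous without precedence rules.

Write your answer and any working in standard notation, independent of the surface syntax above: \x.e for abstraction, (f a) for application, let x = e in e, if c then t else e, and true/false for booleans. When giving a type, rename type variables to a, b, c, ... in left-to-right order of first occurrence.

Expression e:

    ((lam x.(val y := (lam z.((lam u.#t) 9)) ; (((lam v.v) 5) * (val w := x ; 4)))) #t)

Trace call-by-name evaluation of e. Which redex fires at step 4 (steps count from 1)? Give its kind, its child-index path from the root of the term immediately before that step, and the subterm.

Answer: let at 1 : (let w = true in 4)

Derivation:
step 0: ((\x.(let y = (\z.((\u.true) 9)) in (((\v.v) 5) * (let w = x in 4)))) true)
step 1: [beta@root] (let y = (\z.((\u.true) 9)) in (((\v.v) 5) * (let w = true in 4)))
step 2: [let@root] (((\v.v) 5) * (let w = true in 4))
step 3: [beta@0] (5 * (let w = true in 4))
step 4: [let@1] (5 * 4)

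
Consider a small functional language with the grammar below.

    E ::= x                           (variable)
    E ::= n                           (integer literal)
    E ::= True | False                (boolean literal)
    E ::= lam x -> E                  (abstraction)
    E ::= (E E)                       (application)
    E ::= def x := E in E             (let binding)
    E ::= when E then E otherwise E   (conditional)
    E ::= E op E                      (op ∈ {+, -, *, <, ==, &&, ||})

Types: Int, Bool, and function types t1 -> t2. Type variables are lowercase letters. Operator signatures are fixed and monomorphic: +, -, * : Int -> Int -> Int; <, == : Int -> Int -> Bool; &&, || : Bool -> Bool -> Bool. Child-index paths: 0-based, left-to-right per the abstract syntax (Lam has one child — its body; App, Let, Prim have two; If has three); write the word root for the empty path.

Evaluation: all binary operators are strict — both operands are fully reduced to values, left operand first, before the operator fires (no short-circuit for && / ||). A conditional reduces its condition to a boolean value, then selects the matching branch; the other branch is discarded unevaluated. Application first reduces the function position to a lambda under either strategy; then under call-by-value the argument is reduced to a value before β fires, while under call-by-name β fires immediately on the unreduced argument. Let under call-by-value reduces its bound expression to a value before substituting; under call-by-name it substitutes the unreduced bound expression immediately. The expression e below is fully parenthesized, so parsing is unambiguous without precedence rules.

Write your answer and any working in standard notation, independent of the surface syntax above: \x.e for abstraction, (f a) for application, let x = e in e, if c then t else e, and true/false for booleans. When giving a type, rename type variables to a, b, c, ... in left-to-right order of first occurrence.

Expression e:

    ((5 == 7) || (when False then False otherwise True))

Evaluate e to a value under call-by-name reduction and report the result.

Working:
step 0: ((5 == 7) || (if false then false else true))
step 1: [delta@0] (false || (if false then false else true))
step 2: [if@1] (false || true)
step 3: [delta@root] true

Answer: true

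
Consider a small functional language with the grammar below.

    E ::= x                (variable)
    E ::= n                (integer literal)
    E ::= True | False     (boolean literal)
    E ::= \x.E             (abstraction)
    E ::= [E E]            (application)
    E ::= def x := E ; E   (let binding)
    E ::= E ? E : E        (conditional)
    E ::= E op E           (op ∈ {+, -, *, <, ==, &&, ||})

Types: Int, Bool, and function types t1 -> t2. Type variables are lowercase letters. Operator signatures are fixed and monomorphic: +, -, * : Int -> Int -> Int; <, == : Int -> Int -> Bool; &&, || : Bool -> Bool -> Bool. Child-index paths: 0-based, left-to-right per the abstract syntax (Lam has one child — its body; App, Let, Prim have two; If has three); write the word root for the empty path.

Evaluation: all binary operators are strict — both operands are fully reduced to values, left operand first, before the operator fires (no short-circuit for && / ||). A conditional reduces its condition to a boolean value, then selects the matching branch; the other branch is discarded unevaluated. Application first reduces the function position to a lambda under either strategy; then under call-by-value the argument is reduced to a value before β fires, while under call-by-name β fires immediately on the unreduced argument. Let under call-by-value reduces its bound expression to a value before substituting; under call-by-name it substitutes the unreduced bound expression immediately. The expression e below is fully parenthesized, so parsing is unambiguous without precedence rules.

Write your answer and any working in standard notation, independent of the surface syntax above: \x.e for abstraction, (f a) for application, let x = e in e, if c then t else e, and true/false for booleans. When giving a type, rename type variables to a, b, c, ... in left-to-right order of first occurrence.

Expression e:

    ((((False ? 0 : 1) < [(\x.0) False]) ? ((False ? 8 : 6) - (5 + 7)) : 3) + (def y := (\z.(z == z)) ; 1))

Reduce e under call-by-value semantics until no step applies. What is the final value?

Answer: 4

Working:
step 0: ((if ((if false then 0 else 1) < ((\x.0) false)) then ((if false then 8 else 6) - (5 + 7)) else 3) + (let y = (\z.(z == z)) in 1))
step 1: [if@0.0.0] ((if (1 < ((\x.0) false)) then ((if false then 8 else 6) - (5 + 7)) else 3) + (let y = (\z.(z == z)) in 1))
step 2: [beta@0.0.1] ((if (1 < 0) then ((if false then 8 else 6) - (5 + 7)) else 3) + (let y = (\z.(z == z)) in 1))
step 3: [delta@0.0] ((if false then ((if false then 8 else 6) - (5 + 7)) else 3) + (let y = (\z.(z == z)) in 1))
step 4: [if@0] (3 + (let y = (\z.(z == z)) in 1))
step 5: [let@1] (3 + 1)
step 6: [delta@root] 4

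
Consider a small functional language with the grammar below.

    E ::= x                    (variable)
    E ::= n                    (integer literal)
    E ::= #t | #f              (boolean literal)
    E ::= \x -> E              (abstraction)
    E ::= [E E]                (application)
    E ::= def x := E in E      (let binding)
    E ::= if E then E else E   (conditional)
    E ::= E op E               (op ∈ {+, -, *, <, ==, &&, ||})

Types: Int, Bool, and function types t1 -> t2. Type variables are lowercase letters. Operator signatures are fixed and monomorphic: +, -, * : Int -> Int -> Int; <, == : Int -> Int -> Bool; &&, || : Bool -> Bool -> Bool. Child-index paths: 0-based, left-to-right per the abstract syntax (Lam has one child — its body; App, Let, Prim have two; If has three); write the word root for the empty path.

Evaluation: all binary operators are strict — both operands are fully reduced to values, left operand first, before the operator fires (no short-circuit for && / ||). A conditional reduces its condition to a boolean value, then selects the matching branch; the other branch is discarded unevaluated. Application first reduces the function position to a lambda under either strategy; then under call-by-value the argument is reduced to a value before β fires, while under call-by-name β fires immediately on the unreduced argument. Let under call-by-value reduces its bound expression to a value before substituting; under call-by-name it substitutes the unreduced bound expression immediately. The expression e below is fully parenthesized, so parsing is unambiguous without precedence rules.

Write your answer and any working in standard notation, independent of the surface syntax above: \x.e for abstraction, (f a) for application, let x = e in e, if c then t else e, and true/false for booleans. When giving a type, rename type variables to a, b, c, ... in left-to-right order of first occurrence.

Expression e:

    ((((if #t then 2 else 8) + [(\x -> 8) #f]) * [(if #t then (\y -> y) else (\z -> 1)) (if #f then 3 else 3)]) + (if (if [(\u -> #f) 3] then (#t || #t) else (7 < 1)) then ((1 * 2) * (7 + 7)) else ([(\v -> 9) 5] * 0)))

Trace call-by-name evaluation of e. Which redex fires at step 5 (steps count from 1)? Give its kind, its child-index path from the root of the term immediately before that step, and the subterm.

Trace:
step 0: ((((if true then 2 else 8) + ((\x.8) false)) * ((if true then (\y.y) else (\z.1)) (if false then 3 else 3))) + (if (if ((\u.false) 3) then (true || true) else (7 < 1)) then ((1 * 2) * (7 + 7)) else (((\v.9) 5) * 0)))
step 1: [if@0.0.0] (((2 + ((\x.8) false)) * ((if true then (\y.y) else (\z.1)) (if false then 3 else 3))) + (if (if ((\u.false) 3) then (true || true) else (7 < 1)) then ((1 * 2) * (7 + 7)) else (((\v.9) 5) * 0)))
step 2: [beta@0.0.1] (((2 + 8) * ((if true then (\y.y) else (\z.1)) (if false then 3 else 3))) + (if (if ((\u.false) 3) then (true || true) else (7 < 1)) then ((1 * 2) * (7 + 7)) else (((\v.9) 5) * 0)))
step 3: [delta@0.0] ((10 * ((if true then (\y.y) else (\z.1)) (if false then 3 else 3))) + (if (if ((\u.false) 3) then (true || true) else (7 < 1)) then ((1 * 2) * (7 + 7)) else (((\v.9) 5) * 0)))
step 4: [if@0.1.0] ((10 * ((\y.y) (if false then 3 else 3))) + (if (if ((\u.false) 3) then (true || true) else (7 < 1)) then ((1 * 2) * (7 + 7)) else (((\v.9) 5) * 0)))
step 5: [beta@0.1] ((10 * (if false then 3 else 3)) + (if (if ((\u.false) 3) then (true || true) else (7 < 1)) then ((1 * 2) * (7 + 7)) else (((\v.9) 5) * 0)))

Answer: beta at 0.1 : ((\y.y) (if false then 3 else 3))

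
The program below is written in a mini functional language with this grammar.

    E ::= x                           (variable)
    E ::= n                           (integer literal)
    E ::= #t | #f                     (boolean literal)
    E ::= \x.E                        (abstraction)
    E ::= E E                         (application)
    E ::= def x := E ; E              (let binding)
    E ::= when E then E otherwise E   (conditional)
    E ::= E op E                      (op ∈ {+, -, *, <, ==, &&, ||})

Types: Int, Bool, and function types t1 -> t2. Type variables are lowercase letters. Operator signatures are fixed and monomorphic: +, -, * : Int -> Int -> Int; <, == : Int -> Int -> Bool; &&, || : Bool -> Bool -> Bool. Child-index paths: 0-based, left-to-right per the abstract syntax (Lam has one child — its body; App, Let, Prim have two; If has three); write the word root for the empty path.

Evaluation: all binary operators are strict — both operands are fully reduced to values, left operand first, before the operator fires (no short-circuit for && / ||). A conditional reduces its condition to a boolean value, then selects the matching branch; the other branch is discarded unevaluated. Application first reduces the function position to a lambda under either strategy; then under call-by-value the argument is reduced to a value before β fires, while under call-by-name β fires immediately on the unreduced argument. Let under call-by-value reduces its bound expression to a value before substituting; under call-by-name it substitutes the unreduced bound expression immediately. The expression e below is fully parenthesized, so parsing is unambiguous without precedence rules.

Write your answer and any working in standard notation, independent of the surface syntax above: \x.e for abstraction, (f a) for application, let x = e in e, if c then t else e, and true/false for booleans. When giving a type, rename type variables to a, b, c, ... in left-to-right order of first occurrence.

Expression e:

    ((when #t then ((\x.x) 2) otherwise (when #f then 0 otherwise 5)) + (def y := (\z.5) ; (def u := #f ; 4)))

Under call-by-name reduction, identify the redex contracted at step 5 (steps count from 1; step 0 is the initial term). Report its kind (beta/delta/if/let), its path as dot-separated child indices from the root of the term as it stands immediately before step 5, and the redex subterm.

Derivation:
step 0: ((if true then ((\x.x) 2) else (if false then 0 else 5)) + (let y = (\z.5) in (let u = false in 4)))
step 1: [if@0] (((\x.x) 2) + (let y = (\z.5) in (let u = false in 4)))
step 2: [beta@0] (2 + (let y = (\z.5) in (let u = false in 4)))
step 3: [let@1] (2 + (let u = false in 4))
step 4: [let@1] (2 + 4)
step 5: [delta@root] 6

Answer: delta at root : (2 + 4)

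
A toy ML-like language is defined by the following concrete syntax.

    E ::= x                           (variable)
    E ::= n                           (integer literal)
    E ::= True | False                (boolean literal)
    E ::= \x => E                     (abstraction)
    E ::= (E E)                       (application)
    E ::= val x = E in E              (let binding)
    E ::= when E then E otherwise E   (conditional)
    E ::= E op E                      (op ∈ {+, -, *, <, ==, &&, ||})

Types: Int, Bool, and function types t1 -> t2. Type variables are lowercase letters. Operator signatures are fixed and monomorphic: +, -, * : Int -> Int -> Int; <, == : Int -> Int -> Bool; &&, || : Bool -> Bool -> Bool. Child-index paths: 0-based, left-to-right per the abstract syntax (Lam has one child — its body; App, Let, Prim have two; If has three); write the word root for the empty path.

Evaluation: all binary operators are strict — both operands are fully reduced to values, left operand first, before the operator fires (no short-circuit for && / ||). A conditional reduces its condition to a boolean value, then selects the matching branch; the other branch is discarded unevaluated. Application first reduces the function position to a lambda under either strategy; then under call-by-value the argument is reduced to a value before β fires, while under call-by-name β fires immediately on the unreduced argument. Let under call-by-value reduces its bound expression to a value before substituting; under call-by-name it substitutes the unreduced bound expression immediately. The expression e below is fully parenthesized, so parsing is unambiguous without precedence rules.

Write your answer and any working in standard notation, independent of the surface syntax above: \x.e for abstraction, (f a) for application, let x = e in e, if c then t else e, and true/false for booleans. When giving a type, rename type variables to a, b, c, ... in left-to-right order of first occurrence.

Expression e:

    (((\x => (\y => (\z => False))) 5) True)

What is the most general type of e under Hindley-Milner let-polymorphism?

Answer: a -> Bool

Working:
\z._ : c -> Bool
\y._ : b -> c -> Bool
\x._ : a -> b -> c -> Bool
  unify a -> b -> c -> Bool ~ Int -> d
  unify a ~ Int
  unify b -> c -> Bool ~ d
_ _ : b -> c -> Bool
  unify b -> c -> Bool ~ Bool -> e
  unify b ~ Bool
  unify c -> Bool ~ e
_ _ : c -> Bool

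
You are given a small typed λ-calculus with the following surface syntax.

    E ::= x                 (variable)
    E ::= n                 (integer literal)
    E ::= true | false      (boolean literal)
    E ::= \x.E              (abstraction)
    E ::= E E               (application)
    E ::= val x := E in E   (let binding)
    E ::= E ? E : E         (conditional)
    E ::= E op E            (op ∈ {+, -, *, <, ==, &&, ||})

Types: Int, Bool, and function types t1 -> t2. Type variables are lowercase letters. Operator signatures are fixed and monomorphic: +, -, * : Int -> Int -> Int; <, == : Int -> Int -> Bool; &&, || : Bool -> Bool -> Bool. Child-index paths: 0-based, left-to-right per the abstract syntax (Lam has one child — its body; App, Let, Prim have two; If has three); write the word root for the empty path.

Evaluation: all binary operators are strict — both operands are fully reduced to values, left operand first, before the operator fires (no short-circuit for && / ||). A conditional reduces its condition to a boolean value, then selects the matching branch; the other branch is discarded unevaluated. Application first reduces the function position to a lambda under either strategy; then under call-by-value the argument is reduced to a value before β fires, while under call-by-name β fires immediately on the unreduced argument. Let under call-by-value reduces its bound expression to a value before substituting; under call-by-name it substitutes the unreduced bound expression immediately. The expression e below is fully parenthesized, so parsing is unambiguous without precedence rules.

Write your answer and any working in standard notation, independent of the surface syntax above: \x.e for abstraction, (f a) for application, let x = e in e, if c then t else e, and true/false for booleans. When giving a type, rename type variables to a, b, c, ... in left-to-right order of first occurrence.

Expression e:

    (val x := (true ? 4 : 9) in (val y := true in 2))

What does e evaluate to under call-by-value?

Derivation:
step 0: (let x = (if true then 4 else 9) in (let y = true in 2))
step 1: [if@0] (let x = 4 in (let y = true in 2))
step 2: [let@root] (let y = true in 2)
step 3: [let@root] 2

Answer: 2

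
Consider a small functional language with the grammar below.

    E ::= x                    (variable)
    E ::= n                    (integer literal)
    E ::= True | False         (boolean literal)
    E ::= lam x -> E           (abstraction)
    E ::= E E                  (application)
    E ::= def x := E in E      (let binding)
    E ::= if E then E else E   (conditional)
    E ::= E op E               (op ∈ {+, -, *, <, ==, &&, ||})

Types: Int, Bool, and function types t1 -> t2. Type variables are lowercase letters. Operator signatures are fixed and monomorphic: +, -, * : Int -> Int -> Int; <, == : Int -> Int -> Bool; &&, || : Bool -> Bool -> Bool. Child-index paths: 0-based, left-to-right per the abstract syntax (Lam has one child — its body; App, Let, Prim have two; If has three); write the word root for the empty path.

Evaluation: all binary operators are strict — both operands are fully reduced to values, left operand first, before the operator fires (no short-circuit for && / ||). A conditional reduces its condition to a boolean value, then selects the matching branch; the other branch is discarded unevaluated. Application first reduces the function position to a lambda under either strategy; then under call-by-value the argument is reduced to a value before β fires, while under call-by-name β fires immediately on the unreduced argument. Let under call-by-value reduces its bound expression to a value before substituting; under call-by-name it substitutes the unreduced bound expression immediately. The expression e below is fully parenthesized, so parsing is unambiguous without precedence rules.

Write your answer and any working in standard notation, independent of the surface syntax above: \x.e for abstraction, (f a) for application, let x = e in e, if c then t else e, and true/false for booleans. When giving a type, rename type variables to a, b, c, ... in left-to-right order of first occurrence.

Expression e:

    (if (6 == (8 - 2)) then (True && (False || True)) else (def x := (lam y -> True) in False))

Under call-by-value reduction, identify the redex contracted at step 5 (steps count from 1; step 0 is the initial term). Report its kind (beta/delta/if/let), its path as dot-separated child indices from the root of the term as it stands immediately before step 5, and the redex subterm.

Answer: delta at root : (true && true)

Working:
step 0: (if (6 == (8 - 2)) then (true && (false || true)) else (let x = (\y.true) in false))
step 1: [delta@0.1] (if (6 == 6) then (true && (false || true)) else (let x = (\y.true) in false))
step 2: [delta@0] (if true then (true && (false || true)) else (let x = (\y.true) in false))
step 3: [if@root] (true && (false || true))
step 4: [delta@1] (true && true)
step 5: [delta@root] true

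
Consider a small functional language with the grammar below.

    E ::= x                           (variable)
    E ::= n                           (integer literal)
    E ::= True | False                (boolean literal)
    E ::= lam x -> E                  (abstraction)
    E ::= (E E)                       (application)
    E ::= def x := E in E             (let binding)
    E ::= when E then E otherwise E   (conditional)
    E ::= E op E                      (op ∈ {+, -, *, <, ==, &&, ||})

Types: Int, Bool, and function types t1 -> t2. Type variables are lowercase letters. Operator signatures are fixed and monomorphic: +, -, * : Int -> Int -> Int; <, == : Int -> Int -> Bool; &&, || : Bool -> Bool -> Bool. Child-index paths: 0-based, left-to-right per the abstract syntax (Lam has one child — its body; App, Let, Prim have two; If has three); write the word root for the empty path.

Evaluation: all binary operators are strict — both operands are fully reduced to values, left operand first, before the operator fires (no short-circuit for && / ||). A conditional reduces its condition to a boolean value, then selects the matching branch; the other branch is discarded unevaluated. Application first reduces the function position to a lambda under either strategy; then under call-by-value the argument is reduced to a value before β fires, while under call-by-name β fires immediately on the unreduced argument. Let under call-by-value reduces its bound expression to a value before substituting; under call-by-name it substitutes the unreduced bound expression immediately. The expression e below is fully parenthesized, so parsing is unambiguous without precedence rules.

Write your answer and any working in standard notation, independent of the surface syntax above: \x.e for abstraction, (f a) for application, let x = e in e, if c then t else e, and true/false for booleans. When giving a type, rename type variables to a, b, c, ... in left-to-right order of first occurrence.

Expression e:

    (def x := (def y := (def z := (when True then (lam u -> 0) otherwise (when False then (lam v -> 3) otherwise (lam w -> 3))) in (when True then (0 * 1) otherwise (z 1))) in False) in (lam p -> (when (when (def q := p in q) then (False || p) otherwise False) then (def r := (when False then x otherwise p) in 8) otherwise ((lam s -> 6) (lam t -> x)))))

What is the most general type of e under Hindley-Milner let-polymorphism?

Answer: Bool -> Int

Trace:
  unify Bool ~ Bool
\u._ : a -> Int
  unify Bool ~ Bool
\v._ : b -> Int
\w._ : c -> Int
  unify b -> Int ~ c -> Int
  unify b ~ c
  unify Int ~ Int
  unify a -> Int ~ c -> Int
  unify a ~ c
  unify Int ~ Int
let z : forall. c -> Int
  unify Bool ~ Bool
  unify Int ~ Int
  unify Int ~ Int
z : d -> Int
  unify d -> Int ~ Int -> e
  unify d ~ Int
  unify Int ~ e
_ _ : Int
  unify Int ~ Int
let y : Int
let x : Bool
p : f
let q : f
q : f
  unify f ~ Bool
  unify Bool ~ Bool
p : Bool
  unify Bool ~ Bool
  unify Bool ~ Bool
  unify Bool ~ Bool
  unify Bool ~ Bool
x : Bool
p : Bool
  unify Bool ~ Bool
let r : Bool
\s._ : g -> Int
x : Bool
\t._ : h -> Bool
  unify g -> Int ~ (h -> Bool) -> i
  unify g ~ h -> Bool
  unify Int ~ i
_ _ : Int
  unify Int ~ Int
\p._ : Bool -> Int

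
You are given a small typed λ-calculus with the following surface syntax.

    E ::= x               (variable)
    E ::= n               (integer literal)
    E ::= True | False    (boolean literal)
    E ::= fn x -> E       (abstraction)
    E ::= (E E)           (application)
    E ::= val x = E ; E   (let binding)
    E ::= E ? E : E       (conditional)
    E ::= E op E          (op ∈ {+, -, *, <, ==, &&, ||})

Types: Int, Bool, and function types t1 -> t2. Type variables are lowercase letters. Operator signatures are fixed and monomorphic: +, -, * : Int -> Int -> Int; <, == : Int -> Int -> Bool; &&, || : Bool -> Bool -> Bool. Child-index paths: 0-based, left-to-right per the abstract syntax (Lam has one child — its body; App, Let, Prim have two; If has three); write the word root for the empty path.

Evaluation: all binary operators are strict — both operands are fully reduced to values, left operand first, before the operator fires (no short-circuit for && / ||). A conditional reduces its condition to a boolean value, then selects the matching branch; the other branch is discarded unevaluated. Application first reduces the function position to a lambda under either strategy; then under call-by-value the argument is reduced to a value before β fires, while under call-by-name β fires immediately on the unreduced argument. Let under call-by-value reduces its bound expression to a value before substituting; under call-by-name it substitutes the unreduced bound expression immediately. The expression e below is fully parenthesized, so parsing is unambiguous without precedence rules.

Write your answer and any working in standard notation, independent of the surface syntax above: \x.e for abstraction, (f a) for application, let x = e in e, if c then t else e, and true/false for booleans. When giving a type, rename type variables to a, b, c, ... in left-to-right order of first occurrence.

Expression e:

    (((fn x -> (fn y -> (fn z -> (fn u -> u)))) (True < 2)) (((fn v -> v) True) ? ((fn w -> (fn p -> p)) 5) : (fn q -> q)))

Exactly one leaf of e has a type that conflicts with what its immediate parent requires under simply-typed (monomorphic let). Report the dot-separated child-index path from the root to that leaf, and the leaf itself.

Trace:
u : d
\u._ : d -> d
\z._ : c -> d -> d
\y._ : b -> c -> d -> d
\x._ : a -> b -> c -> d -> d
  unify Bool ~ Int
  FAIL: mismatch Bool ~ Int

Answer: 0.1.0 : true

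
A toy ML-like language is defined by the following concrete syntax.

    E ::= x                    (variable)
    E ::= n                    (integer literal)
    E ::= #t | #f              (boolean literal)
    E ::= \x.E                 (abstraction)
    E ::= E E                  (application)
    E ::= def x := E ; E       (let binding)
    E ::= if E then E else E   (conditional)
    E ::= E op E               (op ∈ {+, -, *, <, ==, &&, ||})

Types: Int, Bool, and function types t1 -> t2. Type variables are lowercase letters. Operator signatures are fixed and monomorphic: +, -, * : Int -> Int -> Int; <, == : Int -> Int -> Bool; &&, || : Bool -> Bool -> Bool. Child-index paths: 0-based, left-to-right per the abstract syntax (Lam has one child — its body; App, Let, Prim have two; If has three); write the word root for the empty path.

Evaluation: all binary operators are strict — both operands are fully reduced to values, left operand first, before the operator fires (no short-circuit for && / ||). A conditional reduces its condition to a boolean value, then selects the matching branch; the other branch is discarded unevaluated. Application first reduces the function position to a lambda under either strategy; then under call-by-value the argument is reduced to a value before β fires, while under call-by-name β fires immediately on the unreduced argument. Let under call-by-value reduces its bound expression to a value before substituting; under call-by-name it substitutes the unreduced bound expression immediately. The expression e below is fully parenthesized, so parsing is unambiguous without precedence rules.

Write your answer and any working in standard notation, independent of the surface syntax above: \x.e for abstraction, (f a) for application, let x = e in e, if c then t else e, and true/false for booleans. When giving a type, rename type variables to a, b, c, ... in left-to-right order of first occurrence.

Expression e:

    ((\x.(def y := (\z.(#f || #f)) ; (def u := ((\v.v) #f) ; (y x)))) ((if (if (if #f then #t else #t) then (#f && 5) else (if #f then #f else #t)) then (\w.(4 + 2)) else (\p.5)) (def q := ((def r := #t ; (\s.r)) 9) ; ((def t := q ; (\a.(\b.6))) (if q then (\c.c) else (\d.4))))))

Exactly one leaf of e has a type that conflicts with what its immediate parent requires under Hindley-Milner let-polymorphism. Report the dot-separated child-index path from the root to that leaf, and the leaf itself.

Working:
  unify Bool ~ Bool
  unify Bool ~ Bool
\z._ : b -> Bool
let y : forall. b -> Bool
v : c
\v._ : c -> c
  unify c -> c ~ Bool -> d
  unify c ~ Bool
  unify Bool ~ d
_ _ : Bool
let u : Bool
y : e -> Bool
x : a
  unify e -> Bool ~ a -> f
  unify e ~ a
  unify Bool ~ f
_ _ : Bool
\x._ : a -> Bool
  unify Bool ~ Bool
  unify Bool ~ Bool
  unify Bool ~ Bool
  unify Bool ~ Bool
  unify Int ~ Bool
  FAIL: mismatch Int ~ Bool

Answer: 1.0.0.1.1 : 5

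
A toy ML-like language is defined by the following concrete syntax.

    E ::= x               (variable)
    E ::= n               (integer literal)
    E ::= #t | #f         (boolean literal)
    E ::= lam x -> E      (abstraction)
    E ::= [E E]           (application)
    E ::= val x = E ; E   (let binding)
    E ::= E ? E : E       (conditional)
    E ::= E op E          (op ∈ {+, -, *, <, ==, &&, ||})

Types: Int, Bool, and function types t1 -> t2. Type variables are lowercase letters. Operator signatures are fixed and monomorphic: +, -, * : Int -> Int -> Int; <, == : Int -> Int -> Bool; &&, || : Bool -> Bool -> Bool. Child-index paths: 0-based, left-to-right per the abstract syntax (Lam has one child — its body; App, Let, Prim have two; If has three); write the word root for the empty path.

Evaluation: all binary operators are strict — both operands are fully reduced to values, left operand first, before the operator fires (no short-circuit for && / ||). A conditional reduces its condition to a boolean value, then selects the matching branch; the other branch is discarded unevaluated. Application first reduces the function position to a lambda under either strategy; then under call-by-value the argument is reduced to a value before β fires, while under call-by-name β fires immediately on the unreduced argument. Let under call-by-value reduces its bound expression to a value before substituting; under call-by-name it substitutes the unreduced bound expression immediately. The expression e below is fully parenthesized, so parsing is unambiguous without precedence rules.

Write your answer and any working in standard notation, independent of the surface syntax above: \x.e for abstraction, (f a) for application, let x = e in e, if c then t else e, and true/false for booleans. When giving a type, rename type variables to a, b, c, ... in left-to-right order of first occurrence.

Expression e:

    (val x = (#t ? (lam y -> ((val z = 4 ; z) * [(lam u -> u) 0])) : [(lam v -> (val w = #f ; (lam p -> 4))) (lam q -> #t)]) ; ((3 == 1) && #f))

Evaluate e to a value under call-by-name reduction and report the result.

Answer: false

Trace:
step 0: (let x = (if true then (\y.((let z = 4 in z) * ((\u.u) 0))) else ((\v.(let w = false in (\p.4))) (\q.true))) in ((3 == 1) && false))
step 1: [let@root] ((3 == 1) && false)
step 2: [delta@0] (false && false)
step 3: [delta@root] false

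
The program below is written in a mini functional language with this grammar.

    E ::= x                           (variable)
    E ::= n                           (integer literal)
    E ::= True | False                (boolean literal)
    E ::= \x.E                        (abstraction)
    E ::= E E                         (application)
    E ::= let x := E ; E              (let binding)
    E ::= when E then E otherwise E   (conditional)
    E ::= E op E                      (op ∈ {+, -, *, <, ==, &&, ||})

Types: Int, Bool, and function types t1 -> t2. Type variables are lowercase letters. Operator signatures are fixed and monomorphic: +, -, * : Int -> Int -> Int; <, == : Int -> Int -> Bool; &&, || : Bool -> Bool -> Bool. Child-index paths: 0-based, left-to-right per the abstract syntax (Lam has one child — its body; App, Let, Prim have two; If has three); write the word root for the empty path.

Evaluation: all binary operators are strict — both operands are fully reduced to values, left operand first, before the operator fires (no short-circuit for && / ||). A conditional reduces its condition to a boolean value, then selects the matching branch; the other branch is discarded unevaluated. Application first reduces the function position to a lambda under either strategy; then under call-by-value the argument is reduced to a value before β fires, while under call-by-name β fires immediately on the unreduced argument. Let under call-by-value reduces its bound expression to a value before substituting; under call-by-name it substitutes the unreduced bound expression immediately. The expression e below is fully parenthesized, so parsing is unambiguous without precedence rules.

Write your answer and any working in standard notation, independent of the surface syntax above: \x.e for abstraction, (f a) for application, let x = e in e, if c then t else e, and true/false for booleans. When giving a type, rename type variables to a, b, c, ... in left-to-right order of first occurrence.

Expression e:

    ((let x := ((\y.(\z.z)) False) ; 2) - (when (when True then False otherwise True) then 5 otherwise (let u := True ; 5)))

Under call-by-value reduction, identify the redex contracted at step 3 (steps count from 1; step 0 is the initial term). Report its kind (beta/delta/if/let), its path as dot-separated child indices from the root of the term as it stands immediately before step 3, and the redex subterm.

Trace:
step 0: ((let x = ((\y.(\z.z)) false) in 2) - (if (if true then false else true) then 5 else (let u = true in 5)))
step 1: [beta@0.0] ((let x = (\z.z) in 2) - (if (if true then false else true) then 5 else (let u = true in 5)))
step 2: [let@0] (2 - (if (if true then false else true) then 5 else (let u = true in 5)))
step 3: [if@1.0] (2 - (if false then 5 else (let u = true in 5)))

Answer: if at 1.0 : (if true then false else true)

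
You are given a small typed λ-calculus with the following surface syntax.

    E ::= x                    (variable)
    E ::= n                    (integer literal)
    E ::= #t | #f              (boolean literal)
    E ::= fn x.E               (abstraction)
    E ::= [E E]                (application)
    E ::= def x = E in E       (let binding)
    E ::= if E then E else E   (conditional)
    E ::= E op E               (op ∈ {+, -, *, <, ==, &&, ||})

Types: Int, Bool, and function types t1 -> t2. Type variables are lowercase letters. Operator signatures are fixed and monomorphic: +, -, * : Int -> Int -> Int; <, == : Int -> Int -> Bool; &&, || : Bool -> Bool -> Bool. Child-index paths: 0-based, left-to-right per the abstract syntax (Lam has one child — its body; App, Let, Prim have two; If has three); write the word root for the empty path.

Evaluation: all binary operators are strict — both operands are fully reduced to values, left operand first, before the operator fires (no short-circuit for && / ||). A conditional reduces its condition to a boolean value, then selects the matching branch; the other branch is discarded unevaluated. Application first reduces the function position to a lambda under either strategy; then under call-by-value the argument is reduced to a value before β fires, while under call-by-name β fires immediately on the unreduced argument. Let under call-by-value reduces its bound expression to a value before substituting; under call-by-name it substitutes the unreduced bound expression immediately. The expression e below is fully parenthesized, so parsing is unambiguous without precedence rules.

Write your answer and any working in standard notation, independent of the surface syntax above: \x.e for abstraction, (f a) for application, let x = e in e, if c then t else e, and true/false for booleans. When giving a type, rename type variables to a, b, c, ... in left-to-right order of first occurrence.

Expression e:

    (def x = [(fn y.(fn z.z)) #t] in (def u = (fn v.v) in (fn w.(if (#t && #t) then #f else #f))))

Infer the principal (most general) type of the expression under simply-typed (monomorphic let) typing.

Trace:
z : b
\z._ : b -> b
\y._ : a -> b -> b
  unify a -> b -> b ~ Bool -> c
  unify a ~ Bool
  unify b -> b ~ c
_ _ : b -> b
let x : b -> b
v : d
\v._ : d -> d
let u : d -> d
  unify Bool ~ Bool
  unify Bool ~ Bool
  unify Bool ~ Bool
  unify Bool ~ Bool
\w._ : e -> Bool

Answer: a -> Bool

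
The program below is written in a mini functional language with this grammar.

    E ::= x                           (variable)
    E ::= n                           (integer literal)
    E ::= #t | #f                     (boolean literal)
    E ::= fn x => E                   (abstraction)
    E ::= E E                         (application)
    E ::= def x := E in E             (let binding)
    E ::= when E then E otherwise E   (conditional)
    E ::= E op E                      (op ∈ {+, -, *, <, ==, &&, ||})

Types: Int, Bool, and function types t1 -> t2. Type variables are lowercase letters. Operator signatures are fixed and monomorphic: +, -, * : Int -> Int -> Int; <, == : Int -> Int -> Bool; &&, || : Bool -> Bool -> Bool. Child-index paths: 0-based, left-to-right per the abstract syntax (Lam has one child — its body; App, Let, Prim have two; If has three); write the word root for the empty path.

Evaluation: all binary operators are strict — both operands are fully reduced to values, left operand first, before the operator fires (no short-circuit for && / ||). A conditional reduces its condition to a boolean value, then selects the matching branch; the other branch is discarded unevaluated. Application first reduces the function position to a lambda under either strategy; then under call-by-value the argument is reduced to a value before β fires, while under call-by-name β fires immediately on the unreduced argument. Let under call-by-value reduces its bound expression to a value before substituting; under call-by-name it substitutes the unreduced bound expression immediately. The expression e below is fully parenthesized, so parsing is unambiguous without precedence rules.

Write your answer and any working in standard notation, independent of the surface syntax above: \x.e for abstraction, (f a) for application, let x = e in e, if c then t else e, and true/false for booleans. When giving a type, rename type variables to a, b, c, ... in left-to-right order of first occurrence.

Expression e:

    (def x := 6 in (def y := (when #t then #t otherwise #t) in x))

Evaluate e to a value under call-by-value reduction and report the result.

Answer: 6

Trace:
step 0: (let x = 6 in (let y = (if true then true else true) in x))
step 1: [let@root] (let y = (if true then true else true) in 6)
step 2: [if@0] (let y = true in 6)
step 3: [let@root] 6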